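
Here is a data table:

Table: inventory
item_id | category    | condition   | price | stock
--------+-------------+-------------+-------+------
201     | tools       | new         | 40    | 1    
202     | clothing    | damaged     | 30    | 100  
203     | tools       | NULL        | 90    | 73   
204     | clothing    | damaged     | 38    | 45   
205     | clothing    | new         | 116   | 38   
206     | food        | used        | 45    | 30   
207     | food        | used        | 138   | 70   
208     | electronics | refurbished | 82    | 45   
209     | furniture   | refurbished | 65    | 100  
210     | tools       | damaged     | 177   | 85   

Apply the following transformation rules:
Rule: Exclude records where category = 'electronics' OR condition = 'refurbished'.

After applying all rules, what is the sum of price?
674

Step 1: Find records where category = 'electronics' OR condition = 'refurbished'
Step 2: 2 records match, summing to 147
Step 3: Original sum: 821
Step 4: Remaining sum = 821 - 147 = 674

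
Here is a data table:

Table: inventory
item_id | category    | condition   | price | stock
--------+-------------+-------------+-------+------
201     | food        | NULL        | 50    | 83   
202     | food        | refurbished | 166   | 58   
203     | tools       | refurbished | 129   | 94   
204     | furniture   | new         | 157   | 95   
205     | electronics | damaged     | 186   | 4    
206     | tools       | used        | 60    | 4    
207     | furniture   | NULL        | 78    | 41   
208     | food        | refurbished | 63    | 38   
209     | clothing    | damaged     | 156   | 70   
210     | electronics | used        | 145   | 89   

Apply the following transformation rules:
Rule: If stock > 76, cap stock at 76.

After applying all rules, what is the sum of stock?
519

Step 1: 4 records have stock > 76
Step 2: These records originally summed to 361
Step 3: After capping: 4 × 76 = 304
Step 4: Unaffected records sum: 215
Step 5: Final sum = 304 + 215 = 519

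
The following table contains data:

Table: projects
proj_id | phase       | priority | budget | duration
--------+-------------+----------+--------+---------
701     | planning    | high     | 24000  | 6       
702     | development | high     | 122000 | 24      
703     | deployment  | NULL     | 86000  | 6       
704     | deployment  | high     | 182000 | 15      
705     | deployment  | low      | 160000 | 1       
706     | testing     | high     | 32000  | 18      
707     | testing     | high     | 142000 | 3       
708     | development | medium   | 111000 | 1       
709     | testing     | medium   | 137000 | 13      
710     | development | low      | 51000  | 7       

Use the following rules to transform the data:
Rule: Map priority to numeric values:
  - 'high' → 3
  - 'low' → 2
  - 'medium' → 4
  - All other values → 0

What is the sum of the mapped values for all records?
27

Step 1: Apply mapping to each record
Step 2: Count by status:
  'high': 5 records × 3 = 15
  'low': 2 records × 2 = 4
  'medium': 2 records × 4 = 8
Step 3: Sum all mapped values = 27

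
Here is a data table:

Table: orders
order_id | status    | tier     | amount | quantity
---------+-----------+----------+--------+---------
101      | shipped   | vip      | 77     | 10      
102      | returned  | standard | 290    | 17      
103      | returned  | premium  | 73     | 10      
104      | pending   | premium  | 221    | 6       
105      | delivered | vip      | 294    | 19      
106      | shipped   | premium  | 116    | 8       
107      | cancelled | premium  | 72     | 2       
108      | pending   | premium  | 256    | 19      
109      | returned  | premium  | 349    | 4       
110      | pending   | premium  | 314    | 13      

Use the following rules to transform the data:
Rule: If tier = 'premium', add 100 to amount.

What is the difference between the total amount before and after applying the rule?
700

Step 1: Original sum of amount = 2062
Step 2: 7 records have tier = 'premium'
Step 3: Each affected record changes by 100
Step 4: Total change = 7 × 100 = 700
Step 5: New sum = 2062 + 700 = 2762
Step 6: Difference = |2762 - 2062| = 700
        (Sum increased by 700)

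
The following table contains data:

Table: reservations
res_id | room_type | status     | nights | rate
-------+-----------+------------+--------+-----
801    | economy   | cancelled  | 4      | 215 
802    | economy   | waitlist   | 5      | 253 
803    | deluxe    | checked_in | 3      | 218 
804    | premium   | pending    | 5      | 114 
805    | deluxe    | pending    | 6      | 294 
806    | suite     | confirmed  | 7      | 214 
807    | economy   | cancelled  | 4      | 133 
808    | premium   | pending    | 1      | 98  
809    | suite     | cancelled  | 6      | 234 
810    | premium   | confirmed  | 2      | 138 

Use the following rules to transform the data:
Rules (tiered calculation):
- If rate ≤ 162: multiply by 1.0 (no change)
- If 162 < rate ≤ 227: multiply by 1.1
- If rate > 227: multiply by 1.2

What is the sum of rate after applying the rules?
2131.9

Step 1: Tier 1 (rate ≤ 162): 4 records, sum = 483 × 1.0 = 483.0
Step 2: Tier 2 (162 < rate ≤ 227): 3 records, sum = 647 × 1.1 = 711.7
Step 3: Tier 3 (rate > 227): 3 records, sum = 781 × 1.2 = 937.2
Step 4: Final sum = 483.0 + 711.7 + 937.2 = 2131.9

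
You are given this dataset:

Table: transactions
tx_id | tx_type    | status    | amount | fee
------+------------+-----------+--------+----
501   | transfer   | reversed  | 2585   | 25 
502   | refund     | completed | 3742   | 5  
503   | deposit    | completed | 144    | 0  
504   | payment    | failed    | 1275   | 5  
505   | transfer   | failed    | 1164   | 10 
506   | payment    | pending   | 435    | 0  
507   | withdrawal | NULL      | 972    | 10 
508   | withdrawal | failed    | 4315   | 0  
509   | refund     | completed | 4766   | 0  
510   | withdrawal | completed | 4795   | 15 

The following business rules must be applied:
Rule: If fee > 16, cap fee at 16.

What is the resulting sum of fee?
61

Step 1: 1 records have fee > 16
Step 2: These records originally summed to 25
Step 3: After capping: 1 × 16 = 16
Step 4: Unaffected records sum: 45
Step 5: Final sum = 16 + 45 = 61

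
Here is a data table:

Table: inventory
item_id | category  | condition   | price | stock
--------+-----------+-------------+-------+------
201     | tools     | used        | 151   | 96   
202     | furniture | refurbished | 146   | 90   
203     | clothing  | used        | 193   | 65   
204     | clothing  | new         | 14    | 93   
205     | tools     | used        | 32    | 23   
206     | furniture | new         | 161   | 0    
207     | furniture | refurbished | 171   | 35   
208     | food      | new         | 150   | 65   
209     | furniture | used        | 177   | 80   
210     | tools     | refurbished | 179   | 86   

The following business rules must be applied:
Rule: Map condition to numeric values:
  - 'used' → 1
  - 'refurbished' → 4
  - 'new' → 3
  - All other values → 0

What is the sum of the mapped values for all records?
25

Step 1: Apply mapping to each record
Step 2: Count by status:
  'used': 4 records × 1 = 4
  'refurbished': 3 records × 4 = 12
  'new': 3 records × 3 = 9
Step 3: Sum all mapped values = 25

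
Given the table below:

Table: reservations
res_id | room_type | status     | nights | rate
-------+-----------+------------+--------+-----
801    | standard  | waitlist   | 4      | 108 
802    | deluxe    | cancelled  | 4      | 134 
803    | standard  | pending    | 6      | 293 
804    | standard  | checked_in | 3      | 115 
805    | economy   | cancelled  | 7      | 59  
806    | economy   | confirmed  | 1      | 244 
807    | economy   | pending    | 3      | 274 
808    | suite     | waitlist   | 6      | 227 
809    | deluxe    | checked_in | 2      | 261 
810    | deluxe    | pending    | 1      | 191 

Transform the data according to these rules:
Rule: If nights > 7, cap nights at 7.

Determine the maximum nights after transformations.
7

Step 1: Original maximum nights = 7
Step 2: Check cap of 7 against maximum
Step 3: No records exceed the cap (max 7 <= cap 7), so no capping applies
Step 4: Maximum after transformation = 7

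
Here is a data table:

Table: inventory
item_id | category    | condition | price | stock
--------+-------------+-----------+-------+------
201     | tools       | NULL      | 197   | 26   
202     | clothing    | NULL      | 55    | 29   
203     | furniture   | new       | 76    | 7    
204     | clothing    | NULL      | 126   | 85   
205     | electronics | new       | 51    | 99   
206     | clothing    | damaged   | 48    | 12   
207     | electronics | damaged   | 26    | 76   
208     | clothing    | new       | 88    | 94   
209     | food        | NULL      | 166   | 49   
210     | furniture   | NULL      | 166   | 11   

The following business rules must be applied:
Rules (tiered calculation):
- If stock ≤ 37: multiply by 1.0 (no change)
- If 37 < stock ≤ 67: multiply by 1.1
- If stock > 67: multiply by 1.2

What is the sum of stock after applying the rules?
563.7

Step 1: Tier 1 (stock ≤ 37): 5 records, sum = 85 × 1.0 = 85.0
Step 2: Tier 2 (37 < stock ≤ 67): 1 records, sum = 49 × 1.1 = 53.9
Step 3: Tier 3 (stock > 67): 4 records, sum = 354 × 1.2 = 424.8
Step 4: Final sum = 85.0 + 53.9 + 424.8 = 563.7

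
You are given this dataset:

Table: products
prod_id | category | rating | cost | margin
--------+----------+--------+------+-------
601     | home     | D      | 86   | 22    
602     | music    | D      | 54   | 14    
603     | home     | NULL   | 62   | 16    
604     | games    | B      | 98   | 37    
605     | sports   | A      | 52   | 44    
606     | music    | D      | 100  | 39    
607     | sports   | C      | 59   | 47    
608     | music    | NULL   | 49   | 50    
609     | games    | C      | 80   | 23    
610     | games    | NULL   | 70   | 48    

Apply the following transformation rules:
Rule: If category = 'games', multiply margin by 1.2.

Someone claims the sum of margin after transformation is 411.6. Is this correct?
No, the correct result is 361.6.

Step 1: Calculate the correct sum after transformation
Step 2: Apply multiplier 1.2 to records where category = 'games'
Step 3: Correct result = 361.6
Step 4: Claimed result = 411.6
Step 5: 361.6 ≠ 411.6
Conclusion: The claimed result is incorrect. The correct answer is 361.6.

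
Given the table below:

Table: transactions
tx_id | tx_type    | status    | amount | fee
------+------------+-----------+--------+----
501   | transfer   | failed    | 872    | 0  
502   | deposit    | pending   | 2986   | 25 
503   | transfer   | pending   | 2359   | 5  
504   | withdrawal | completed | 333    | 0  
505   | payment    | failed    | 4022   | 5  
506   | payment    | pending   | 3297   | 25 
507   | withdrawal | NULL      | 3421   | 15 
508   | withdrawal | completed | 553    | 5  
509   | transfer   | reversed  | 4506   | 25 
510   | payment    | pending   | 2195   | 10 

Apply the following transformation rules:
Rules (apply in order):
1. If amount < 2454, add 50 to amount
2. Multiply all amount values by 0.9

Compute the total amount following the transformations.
22314.6

Step 1: Apply Rule 1 - Add 50 to records with amount < 2454
  - 5 records affected: 6312 + (5 × 50) = 6562
  - Unaffected records: 18232
  - Sum after Rule 1: 24794
Step 2: Apply Rule 2 - Multiply all by 0.9
  - 24794 × 0.9 = 22314.6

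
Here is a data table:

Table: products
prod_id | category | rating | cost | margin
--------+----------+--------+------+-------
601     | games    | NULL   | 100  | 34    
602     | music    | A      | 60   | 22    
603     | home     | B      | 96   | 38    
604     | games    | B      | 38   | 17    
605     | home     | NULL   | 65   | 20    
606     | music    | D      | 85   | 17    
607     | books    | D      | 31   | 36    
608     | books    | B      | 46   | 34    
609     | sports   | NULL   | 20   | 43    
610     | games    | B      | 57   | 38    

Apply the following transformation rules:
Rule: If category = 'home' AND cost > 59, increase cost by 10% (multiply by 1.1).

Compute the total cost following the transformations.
614.1

Step 1: Find records where category = 'home' AND cost > 59
Step 2: 2 records match, summing to 161
Step 3: After multiplier: 161 × 1.1 = 177.1
Step 4: Unaffected records sum: 437
Step 5: Final sum = 177.1 + 437 = 614.1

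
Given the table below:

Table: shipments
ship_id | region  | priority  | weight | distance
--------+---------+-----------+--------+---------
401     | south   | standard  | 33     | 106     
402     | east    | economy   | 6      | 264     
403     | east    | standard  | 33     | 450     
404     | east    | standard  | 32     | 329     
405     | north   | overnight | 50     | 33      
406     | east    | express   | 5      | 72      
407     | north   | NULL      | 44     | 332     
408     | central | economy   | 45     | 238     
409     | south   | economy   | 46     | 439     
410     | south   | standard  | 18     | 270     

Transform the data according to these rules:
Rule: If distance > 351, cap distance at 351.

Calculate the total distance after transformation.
2346

Step 1: 2 records have distance > 351
Step 2: These records originally summed to 889
Step 3: After capping: 2 × 351 = 702
Step 4: Unaffected records sum: 1644
Step 5: Final sum = 702 + 1644 = 2346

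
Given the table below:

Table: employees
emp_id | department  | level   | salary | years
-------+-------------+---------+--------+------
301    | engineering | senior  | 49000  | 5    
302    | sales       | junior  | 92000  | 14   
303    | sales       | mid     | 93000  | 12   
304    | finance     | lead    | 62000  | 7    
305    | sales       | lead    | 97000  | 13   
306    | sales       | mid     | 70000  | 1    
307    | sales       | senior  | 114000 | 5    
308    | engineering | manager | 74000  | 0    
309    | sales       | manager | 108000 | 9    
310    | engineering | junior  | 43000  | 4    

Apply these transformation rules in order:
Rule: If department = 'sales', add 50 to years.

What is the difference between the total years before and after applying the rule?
300

Step 1: Original sum of years = 70
Step 2: 6 records have department = 'sales'
Step 3: Each affected record changes by 50
Step 4: Total change = 6 × 50 = 300
Step 5: New sum = 70 + 300 = 370
Step 6: Difference = |370 - 70| = 300
        (Sum increased by 300)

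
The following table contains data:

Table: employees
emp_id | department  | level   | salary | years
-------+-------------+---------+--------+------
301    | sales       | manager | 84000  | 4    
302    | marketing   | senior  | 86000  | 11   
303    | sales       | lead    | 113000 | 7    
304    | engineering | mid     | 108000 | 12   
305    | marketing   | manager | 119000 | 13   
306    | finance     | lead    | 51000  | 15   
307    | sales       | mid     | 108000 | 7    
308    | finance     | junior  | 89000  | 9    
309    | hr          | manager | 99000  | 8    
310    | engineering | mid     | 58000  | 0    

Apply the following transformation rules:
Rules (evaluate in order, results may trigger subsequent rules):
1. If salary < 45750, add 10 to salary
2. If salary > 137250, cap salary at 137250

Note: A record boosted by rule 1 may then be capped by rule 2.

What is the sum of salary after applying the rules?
915000

Step 1: Apply rule 1 to records with salary < 45750
  - 0 records get bonus of 10
  - Of these, 0 records then exceed 137250 and get capped
Step 2: Apply rule 2 to records with salary > 137250
  - 0 records (original) are capped
Step 3: Calculate final sum = 915000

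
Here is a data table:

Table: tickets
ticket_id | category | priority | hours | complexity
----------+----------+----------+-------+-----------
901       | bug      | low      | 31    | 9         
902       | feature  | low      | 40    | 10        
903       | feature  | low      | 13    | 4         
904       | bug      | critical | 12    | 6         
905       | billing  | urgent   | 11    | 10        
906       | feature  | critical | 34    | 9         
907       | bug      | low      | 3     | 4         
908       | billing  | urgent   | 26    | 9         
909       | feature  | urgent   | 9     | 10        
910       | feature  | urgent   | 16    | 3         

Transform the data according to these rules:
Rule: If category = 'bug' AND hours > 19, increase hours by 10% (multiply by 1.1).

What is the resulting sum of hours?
198.1

Step 1: Find records where category = 'bug' AND hours > 19
Step 2: 1 records match, summing to 31
Step 3: After multiplier: 31 × 1.1 = 34.1
Step 4: Unaffected records sum: 164
Step 5: Final sum = 34.1 + 164 = 198.1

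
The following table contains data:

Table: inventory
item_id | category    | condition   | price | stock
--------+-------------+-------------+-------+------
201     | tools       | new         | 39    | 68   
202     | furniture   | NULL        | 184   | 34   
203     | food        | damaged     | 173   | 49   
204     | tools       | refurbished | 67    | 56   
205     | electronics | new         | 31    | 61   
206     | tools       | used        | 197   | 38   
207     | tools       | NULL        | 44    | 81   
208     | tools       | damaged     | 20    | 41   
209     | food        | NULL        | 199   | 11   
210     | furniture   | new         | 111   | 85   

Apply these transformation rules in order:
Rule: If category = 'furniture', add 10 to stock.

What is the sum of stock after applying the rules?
544

Step 1: Count records where category = 'furniture': 2
Step 2: Total bonus added: 2 × 10 = 20
Step 3: Original sum of stock: 524
Step 4: Final sum = 524 + 20 = 544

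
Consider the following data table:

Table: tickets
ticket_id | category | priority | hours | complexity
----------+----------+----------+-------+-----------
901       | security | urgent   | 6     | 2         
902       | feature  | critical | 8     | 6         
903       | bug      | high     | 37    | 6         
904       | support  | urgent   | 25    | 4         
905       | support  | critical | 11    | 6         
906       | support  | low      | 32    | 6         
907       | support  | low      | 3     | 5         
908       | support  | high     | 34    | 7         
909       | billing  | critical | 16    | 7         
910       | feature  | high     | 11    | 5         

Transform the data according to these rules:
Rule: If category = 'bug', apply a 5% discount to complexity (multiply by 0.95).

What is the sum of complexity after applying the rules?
53.7

Step 1: Records with category = 'bug' have total complexity = 6
Step 2: Apply multiplier: 6 × 0.95 = 5.7
Step 3: Other records total: 48
Step 4: Final sum = 5.7 + 48 = 53.7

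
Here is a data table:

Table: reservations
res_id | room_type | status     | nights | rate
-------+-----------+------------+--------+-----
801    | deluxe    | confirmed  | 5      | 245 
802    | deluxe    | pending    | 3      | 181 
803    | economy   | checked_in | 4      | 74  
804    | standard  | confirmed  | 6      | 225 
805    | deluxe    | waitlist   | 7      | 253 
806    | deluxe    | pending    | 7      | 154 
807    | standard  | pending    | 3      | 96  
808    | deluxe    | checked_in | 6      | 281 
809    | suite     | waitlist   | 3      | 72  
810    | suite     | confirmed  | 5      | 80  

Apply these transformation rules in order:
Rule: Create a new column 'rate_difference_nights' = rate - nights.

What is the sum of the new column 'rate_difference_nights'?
1612

Step 1: For each record, compute rate - nights
Example calculations:
  245 - 5 = 240
  181 - 3 = 178
  74 - 4 = 70
  ...
Step 2: Sum all derived values
Step 3: Total = 1612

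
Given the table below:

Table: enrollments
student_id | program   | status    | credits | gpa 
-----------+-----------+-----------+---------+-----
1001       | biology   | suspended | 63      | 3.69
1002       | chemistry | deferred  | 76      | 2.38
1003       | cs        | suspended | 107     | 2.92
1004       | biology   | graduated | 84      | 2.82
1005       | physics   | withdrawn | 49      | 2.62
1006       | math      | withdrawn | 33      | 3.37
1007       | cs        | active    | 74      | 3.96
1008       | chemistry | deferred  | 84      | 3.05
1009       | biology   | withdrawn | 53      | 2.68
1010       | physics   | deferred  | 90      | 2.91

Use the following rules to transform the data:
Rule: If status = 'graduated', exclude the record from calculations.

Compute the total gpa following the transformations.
27.58

Step 1: Identify records where status = 'graduated'
Step 2: The excluded records sum to 2.82
Step 3: Original total gpa = 30.4
Step 4: Remaining total = 30.4 - 2.82 = 27.58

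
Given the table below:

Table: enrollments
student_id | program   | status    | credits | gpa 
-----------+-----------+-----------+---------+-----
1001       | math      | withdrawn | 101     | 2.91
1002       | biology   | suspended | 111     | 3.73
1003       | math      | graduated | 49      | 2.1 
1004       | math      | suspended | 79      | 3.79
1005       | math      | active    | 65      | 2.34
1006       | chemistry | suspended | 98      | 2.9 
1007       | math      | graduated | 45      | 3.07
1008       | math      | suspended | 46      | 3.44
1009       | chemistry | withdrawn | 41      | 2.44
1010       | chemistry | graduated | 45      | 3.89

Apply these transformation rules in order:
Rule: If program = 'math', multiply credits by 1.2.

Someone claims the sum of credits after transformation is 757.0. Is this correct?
Yes, the result is correct.

Step 1: Calculate the correct sum after transformation
Step 2: Apply multiplier 1.2 to records where program = 'math'
Step 3: Correct result = 757.0
Step 4: Claimed result = 757.0
Step 5: 757.0 = 757.0 ✓
Conclusion: The claimed result is correct.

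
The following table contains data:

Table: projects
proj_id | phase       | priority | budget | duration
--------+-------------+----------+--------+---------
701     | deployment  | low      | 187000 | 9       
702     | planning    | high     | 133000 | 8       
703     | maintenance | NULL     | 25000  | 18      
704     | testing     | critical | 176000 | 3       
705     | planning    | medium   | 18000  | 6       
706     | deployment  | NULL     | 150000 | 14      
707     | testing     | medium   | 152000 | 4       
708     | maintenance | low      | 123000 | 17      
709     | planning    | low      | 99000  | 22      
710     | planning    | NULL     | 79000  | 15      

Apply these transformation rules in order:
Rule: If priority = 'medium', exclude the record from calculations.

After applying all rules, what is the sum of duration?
106

Step 1: Identify records where priority = 'medium'
Step 2: The excluded records sum to 10
Step 3: Original total duration = 116
Step 4: Remaining total = 116 - 10 = 106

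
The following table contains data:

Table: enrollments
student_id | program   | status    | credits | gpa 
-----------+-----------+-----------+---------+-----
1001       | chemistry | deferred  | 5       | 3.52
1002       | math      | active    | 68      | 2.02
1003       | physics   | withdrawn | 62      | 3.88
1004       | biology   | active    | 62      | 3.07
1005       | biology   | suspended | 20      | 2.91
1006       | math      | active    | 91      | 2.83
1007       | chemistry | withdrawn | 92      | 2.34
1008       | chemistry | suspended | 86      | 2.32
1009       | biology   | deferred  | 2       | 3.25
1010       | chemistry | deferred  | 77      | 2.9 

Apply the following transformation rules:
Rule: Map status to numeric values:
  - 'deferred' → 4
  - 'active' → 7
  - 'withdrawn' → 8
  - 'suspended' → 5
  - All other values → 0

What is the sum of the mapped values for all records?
59

Step 1: Apply mapping to each record
Step 2: Count by status:
  'deferred': 3 records × 4 = 12
  'active': 3 records × 7 = 21
  'withdrawn': 2 records × 8 = 16
  'suspended': 2 records × 5 = 10
Step 3: Sum all mapped values = 59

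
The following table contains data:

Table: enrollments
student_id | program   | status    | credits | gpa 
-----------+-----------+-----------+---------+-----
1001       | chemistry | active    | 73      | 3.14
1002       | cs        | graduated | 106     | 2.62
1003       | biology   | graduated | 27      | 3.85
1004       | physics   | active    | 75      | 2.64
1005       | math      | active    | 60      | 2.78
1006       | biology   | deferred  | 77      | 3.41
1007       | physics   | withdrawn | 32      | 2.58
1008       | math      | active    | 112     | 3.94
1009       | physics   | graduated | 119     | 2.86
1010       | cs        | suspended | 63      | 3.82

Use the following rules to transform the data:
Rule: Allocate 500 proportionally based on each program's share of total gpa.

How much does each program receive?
biology: 114.73, chemistry: 49.62, cs: 101.77, math: 106.19, physics: 127.69

Step 1: Calculate total gpa = 31.64
Step 2: Calculate each program's proportion:
  biology: 7.26/31.64 = 22.95% → 114.73
  chemistry: 3.14/31.64 = 9.92% → 49.62
  cs: 6.44/31.64 = 20.35% → 101.77
  math: 6.72/31.64 = 21.24% → 106.19
  physics: 8.08/31.64 = 25.54% → 127.69
Step 3: Verify: sum of allocations ≈ 500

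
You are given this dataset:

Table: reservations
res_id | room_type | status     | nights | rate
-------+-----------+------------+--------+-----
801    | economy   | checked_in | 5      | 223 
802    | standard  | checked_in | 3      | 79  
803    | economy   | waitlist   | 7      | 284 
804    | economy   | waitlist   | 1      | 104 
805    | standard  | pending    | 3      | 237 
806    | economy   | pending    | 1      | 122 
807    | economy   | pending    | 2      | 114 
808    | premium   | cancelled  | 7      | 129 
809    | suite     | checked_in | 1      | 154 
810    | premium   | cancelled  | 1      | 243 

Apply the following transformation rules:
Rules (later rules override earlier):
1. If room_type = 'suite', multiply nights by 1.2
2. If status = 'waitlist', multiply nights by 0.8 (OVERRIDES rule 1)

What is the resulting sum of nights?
29.6

Step 1: Rule 2 takes priority for records with status = 'waitlist'
  - 2 records: 8 × 0.8 = 6.4
Step 2: Rule 1 applies to remaining records with room_type = 'suite'
  - 1 records: 1 × 1.2 = 1.2
Step 3: Other records unchanged: 22
Step 4: Final sum = 6.4 + 1.2 + 22 = 29.6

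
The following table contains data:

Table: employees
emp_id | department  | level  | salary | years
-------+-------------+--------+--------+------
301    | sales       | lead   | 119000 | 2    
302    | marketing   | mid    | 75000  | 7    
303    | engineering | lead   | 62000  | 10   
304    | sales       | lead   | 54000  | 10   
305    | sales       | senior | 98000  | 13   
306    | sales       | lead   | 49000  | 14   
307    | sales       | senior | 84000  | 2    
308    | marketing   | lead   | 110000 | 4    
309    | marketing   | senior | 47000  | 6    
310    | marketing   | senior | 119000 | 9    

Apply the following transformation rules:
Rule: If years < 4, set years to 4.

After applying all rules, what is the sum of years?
81

Step 1: 2 records have years < 4
Step 2: These records originally summed to 4
Step 3: After setting to minimum: 2 × 4 = 8
Step 4: Unaffected records sum: 73
Step 5: Final sum = 8 + 73 = 81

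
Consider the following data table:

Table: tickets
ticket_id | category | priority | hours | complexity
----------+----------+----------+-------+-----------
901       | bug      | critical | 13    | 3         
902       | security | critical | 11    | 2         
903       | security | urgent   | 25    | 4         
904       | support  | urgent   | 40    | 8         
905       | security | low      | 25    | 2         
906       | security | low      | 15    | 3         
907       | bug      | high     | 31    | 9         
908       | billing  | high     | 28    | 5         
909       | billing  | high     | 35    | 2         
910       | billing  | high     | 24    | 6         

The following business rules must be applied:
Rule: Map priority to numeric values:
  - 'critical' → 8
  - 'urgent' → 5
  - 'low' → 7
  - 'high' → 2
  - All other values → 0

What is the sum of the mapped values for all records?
48

Step 1: Apply mapping to each record
Step 2: Count by status:
  'critical': 2 records × 8 = 16
  'urgent': 2 records × 5 = 10
  'low': 2 records × 7 = 14
  'high': 4 records × 2 = 8
Step 3: Sum all mapped values = 48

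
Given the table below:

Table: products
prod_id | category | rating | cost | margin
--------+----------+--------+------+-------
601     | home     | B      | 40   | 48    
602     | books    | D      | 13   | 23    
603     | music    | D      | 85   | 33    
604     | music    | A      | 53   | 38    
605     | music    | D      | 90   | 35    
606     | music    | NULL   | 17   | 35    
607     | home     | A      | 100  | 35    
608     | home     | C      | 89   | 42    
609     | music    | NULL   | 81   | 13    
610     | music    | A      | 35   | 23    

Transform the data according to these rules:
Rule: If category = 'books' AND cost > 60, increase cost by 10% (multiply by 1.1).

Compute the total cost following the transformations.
603

Step 1: Find records where category = 'books' AND cost > 60
Step 2: 0 records match, summing to 0
Step 3: After multiplier: 0 × 1.1 = 0.0
Step 4: Unaffected records sum: 603
Step 5: Final sum = 0.0 + 603 = 603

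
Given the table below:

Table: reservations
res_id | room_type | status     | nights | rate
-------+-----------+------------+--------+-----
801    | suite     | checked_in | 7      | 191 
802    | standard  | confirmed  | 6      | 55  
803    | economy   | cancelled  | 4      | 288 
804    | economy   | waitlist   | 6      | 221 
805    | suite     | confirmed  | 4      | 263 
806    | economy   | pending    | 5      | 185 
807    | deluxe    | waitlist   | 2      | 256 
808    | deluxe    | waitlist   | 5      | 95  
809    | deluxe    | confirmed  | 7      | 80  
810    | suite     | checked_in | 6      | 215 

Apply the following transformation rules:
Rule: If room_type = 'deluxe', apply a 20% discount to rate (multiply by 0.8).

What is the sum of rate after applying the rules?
1762.8

Step 1: Records with room_type = 'deluxe' have total rate = 431
Step 2: Apply multiplier: 431 × 0.8 = 344.8
Step 3: Other records total: 1418
Step 4: Final sum = 344.8 + 1418 = 1762.8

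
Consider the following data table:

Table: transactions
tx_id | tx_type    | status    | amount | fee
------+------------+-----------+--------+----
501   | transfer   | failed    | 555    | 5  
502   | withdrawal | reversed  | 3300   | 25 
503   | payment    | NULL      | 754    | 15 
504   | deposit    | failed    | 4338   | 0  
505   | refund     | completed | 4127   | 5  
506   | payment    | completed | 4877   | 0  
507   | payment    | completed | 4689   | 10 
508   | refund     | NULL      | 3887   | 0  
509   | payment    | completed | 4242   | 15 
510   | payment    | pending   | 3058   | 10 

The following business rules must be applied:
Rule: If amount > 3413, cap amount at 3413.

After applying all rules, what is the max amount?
3413

Step 1: Original maximum amount = 4877
Step 2: Apply cap at 3413
Step 3: 6 records had amount > 3413 and were capped
Step 4: Maximum after transformation = 3413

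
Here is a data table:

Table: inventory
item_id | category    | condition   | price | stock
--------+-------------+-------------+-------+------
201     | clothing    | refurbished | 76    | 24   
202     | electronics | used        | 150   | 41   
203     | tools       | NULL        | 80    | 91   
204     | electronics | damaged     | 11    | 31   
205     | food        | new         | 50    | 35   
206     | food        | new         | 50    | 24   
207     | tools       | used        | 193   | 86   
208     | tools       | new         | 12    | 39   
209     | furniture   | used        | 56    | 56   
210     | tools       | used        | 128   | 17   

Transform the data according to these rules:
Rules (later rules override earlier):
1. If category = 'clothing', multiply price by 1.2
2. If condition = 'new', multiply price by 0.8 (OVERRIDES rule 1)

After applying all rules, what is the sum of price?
798.8

Step 1: Rule 2 takes priority for records with condition = 'new'
  - 3 records: 112 × 0.8 = 89.6
Step 2: Rule 1 applies to remaining records with category = 'clothing'
  - 1 records: 76 × 1.2 = 91.2
Step 3: Other records unchanged: 618
Step 4: Final sum = 89.6 + 91.2 + 618 = 798.8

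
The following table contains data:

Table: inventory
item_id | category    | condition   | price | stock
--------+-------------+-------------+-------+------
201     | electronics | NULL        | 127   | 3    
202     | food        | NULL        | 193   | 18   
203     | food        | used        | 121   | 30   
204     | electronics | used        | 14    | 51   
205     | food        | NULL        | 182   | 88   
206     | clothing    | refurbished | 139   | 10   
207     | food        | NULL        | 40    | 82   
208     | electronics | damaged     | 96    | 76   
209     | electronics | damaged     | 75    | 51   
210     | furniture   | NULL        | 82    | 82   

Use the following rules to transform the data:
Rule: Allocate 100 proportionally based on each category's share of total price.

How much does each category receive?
clothing: 13.0, electronics: 29.19, food: 50.14, furniture: 7.67

Step 1: Calculate total price = 1069
Step 2: Calculate each category's proportion:
  clothing: 139/1069 = 13.00% → 13.0
  electronics: 312/1069 = 29.19% → 29.19
  food: 536/1069 = 50.14% → 50.14
  furniture: 82/1069 = 7.67% → 7.67
Step 3: Verify: sum of allocations ≈ 100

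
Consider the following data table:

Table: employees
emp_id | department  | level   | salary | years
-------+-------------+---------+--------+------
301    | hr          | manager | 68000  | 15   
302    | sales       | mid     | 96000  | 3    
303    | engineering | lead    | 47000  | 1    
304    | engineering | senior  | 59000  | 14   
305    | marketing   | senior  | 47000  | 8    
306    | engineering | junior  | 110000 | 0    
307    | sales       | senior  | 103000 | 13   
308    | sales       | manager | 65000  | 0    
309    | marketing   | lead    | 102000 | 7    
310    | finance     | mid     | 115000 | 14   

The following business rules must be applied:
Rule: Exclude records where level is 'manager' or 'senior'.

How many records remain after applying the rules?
5

Step 1: Count records to exclude
  - 2 (manager) + 3 (senior) = 5 records
Step 2: Total records: 10
Step 3: Remaining = 10 - 5 = 5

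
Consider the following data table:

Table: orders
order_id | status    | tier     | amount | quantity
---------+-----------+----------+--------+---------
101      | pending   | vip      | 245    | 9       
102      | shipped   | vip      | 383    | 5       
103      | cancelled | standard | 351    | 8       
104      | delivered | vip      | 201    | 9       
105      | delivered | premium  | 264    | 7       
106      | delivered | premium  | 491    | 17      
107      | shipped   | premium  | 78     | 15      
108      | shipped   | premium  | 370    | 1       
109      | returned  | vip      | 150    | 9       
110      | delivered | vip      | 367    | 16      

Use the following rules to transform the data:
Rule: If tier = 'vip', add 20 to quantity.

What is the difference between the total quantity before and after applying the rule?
100

Step 1: Original sum of quantity = 96
Step 2: 5 records have tier = 'vip'
Step 3: Each affected record changes by 20
Step 4: Total change = 5 × 20 = 100
Step 5: New sum = 96 + 100 = 196
Step 6: Difference = |196 - 96| = 100
        (Sum increased by 100)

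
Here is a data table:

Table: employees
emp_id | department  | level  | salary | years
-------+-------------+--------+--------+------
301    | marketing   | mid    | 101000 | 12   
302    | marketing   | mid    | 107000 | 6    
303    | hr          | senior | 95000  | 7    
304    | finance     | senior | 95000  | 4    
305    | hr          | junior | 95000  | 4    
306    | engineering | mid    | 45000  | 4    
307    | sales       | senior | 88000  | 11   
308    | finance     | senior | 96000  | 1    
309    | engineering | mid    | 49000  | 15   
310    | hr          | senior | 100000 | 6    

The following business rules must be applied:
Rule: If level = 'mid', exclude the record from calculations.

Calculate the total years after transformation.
33

Step 1: Identify records where level = 'mid'
Step 2: The excluded records sum to 37
Step 3: Original total years = 70
Step 4: Remaining total = 70 - 37 = 33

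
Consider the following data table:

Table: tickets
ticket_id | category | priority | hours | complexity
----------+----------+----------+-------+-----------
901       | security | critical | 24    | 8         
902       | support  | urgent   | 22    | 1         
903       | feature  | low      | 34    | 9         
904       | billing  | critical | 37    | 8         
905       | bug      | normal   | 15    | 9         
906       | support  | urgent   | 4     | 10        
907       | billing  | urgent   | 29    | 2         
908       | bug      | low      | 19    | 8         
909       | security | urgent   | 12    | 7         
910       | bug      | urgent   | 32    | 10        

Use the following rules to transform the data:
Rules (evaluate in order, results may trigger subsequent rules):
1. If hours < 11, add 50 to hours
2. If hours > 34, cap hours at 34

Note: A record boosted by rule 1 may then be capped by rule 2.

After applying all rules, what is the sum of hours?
255

Step 1: Apply rule 1 to records with hours < 11
  - 1 records get bonus of 50
  - Of these, 1 records then exceed 34 and get capped
Step 2: Apply rule 2 to records with hours > 34
  - 1 records (original) are capped
Step 3: Calculate final sum = 255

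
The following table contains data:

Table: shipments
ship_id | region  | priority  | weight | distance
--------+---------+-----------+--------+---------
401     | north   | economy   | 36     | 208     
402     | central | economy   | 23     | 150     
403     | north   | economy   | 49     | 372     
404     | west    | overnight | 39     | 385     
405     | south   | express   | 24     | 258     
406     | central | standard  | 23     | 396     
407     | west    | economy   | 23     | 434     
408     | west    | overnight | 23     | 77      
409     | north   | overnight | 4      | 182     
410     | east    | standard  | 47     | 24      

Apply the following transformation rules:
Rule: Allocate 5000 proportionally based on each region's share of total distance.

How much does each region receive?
central: 1098.15, east: 48.27, north: 1532.58, south: 518.91, west: 1802.09

Step 1: Calculate total distance = 2486
Step 2: Calculate each region's proportion:
  central: 546/2486 = 21.96% → 1098.15
  east: 24/2486 = 0.97% → 48.27
  north: 762/2486 = 30.65% → 1532.58
  south: 258/2486 = 10.38% → 518.91
  west: 896/2486 = 36.04% → 1802.09
Step 3: Verify: sum of allocations ≈ 5000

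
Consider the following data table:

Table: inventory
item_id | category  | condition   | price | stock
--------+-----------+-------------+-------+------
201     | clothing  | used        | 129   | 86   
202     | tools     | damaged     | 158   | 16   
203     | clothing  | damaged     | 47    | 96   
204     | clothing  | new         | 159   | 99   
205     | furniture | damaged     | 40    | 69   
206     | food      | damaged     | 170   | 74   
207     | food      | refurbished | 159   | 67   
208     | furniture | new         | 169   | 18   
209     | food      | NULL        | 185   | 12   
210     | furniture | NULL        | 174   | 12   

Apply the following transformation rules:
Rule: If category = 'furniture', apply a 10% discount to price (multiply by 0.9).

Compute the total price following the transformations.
1351.7

Step 1: Records with category = 'furniture' have total price = 383
Step 2: Apply multiplier: 383 × 0.9 = 344.7
Step 3: Other records total: 1007
Step 4: Final sum = 344.7 + 1007 = 1351.7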